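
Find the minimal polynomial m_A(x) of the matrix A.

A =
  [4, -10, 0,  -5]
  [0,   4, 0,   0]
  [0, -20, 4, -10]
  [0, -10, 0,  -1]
x^2 - 3*x - 4

The characteristic polynomial is χ_A(x) = (x - 4)^3*(x + 1), so the eigenvalues are known. The minimal polynomial is
  m_A(x) = Π_λ (x − λ)^{k_λ}
where k_λ is the size of the *largest* Jordan block for λ (equivalently, the smallest k with (A − λI)^k v = 0 for every generalised eigenvector v of λ).

  λ = -1: largest Jordan block has size 1, contributing (x + 1)
  λ = 4: largest Jordan block has size 1, contributing (x − 4)

So m_A(x) = (x - 4)*(x + 1) = x^2 - 3*x - 4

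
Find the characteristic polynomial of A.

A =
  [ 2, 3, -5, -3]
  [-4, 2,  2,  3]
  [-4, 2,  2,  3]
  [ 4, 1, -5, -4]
x^4 - 2*x^3

Expanding det(x·I − A) (e.g. by cofactor expansion or by noting that A is similar to its Jordan form J, which has the same characteristic polynomial as A) gives
  χ_A(x) = x^4 - 2*x^3
which factors as x^3*(x - 2). The eigenvalues (with algebraic multiplicities) are λ = 0 with multiplicity 3, λ = 2 with multiplicity 1.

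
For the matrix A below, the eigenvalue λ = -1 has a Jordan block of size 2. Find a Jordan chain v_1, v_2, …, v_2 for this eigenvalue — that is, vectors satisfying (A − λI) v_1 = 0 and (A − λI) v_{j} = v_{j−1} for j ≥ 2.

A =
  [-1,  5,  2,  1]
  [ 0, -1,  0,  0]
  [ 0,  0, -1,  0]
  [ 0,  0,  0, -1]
A Jordan chain for λ = -1 of length 2:
v_1 = (5, 0, 0, 0)ᵀ
v_2 = (0, 1, 0, 0)ᵀ

Let N = A − (-1)·I. We want v_2 with N^2 v_2 = 0 but N^1 v_2 ≠ 0; then v_{j-1} := N · v_j for j = 2, …, 2.

Pick v_2 = (0, 1, 0, 0)ᵀ.
Then v_1 = N · v_2 = (5, 0, 0, 0)ᵀ.

Sanity check: (A − (-1)·I) v_1 = (0, 0, 0, 0)ᵀ = 0. ✓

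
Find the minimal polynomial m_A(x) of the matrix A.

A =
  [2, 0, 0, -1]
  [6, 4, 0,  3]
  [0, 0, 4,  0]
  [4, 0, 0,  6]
x^2 - 8*x + 16

The characteristic polynomial is χ_A(x) = (x - 4)^4, so the eigenvalues are known. The minimal polynomial is
  m_A(x) = Π_λ (x − λ)^{k_λ}
where k_λ is the size of the *largest* Jordan block for λ (equivalently, the smallest k with (A − λI)^k v = 0 for every generalised eigenvector v of λ).

  λ = 4: largest Jordan block has size 2, contributing (x − 4)^2

So m_A(x) = (x - 4)^2 = x^2 - 8*x + 16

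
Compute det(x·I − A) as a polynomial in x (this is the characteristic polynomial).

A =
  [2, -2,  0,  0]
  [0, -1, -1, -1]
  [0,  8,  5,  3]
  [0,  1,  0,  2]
x^4 - 8*x^3 + 24*x^2 - 32*x + 16

Expanding det(x·I − A) (e.g. by cofactor expansion or by noting that A is similar to its Jordan form J, which has the same characteristic polynomial as A) gives
  χ_A(x) = x^4 - 8*x^3 + 24*x^2 - 32*x + 16
which factors as (x - 2)^4. The eigenvalues (with algebraic multiplicities) are λ = 2 with multiplicity 4.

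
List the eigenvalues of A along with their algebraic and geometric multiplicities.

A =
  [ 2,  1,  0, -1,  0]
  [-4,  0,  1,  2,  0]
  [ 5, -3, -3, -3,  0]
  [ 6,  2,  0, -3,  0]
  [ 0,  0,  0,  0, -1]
λ = -1: alg = 5, geom = 3

Step 1 — factor the characteristic polynomial to read off the algebraic multiplicities:
  χ_A(x) = (x + 1)^5

Step 2 — compute geometric multiplicities via the rank-nullity identity g(λ) = n − rank(A − λI):
  rank(A − (-1)·I) = 2, so dim ker(A − (-1)·I) = n − 2 = 3

Summary:
  λ = -1: algebraic multiplicity = 5, geometric multiplicity = 3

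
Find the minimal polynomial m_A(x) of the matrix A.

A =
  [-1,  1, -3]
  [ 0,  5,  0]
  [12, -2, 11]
x^2 - 10*x + 25

The characteristic polynomial is χ_A(x) = (x - 5)^3, so the eigenvalues are known. The minimal polynomial is
  m_A(x) = Π_λ (x − λ)^{k_λ}
where k_λ is the size of the *largest* Jordan block for λ (equivalently, the smallest k with (A − λI)^k v = 0 for every generalised eigenvector v of λ).

  λ = 5: largest Jordan block has size 2, contributing (x − 5)^2

So m_A(x) = (x - 5)^2 = x^2 - 10*x + 25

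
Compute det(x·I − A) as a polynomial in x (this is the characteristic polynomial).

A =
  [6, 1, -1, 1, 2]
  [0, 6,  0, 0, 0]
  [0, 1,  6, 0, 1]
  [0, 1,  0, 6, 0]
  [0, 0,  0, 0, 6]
x^5 - 30*x^4 + 360*x^3 - 2160*x^2 + 6480*x - 7776

Expanding det(x·I − A) (e.g. by cofactor expansion or by noting that A is similar to its Jordan form J, which has the same characteristic polynomial as A) gives
  χ_A(x) = x^5 - 30*x^4 + 360*x^3 - 2160*x^2 + 6480*x - 7776
which factors as (x - 6)^5. The eigenvalues (with algebraic multiplicities) are λ = 6 with multiplicity 5.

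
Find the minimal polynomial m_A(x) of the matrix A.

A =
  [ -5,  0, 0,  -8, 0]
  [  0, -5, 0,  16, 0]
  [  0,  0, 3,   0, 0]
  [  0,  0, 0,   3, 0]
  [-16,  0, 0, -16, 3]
x^2 + 2*x - 15

The characteristic polynomial is χ_A(x) = (x - 3)^3*(x + 5)^2, so the eigenvalues are known. The minimal polynomial is
  m_A(x) = Π_λ (x − λ)^{k_λ}
where k_λ is the size of the *largest* Jordan block for λ (equivalently, the smallest k with (A − λI)^k v = 0 for every generalised eigenvector v of λ).

  λ = -5: largest Jordan block has size 1, contributing (x + 5)
  λ = 3: largest Jordan block has size 1, contributing (x − 3)

So m_A(x) = (x - 3)*(x + 5) = x^2 + 2*x - 15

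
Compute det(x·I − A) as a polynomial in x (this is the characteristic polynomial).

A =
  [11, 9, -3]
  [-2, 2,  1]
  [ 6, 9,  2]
x^3 - 15*x^2 + 75*x - 125

Expanding det(x·I − A) (e.g. by cofactor expansion or by noting that A is similar to its Jordan form J, which has the same characteristic polynomial as A) gives
  χ_A(x) = x^3 - 15*x^2 + 75*x - 125
which factors as (x - 5)^3. The eigenvalues (with algebraic multiplicities) are λ = 5 with multiplicity 3.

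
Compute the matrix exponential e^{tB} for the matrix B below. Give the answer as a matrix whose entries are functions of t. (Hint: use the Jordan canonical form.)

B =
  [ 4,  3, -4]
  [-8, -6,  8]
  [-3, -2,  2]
e^{tB} =
  [2*t^2 + 4*t + 1, t^2 + 3*t, -4*t]
  [-4*t^2 - 8*t, -2*t^2 - 6*t + 1, 8*t]
  [-t^2 - 3*t, -t^2/2 - 2*t, 2*t + 1]

Strategy: write B = P · J · P⁻¹ where J is a Jordan canonical form, so e^{tB} = P · e^{tJ} · P⁻¹, and e^{tJ} can be computed block-by-block.

B has Jordan form
J =
  [0, 1, 0]
  [0, 0, 1]
  [0, 0, 0]
(up to reordering of blocks).

Per-block formulas:
  For a 3×3 Jordan block J_3(0): exp(t · J_3(0)) = e^(0t)·(I + t·N + (t^2/2)·N^2), where N is the 3×3 nilpotent shift.

After assembling e^{tJ} and conjugating by P, we get:

e^{tB} =
  [2*t^2 + 4*t + 1, t^2 + 3*t, -4*t]
  [-4*t^2 - 8*t, -2*t^2 - 6*t + 1, 8*t]
  [-t^2 - 3*t, -t^2/2 - 2*t, 2*t + 1]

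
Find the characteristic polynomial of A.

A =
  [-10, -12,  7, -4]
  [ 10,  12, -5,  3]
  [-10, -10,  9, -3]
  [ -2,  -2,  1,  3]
x^4 - 14*x^3 + 72*x^2 - 160*x + 128

Expanding det(x·I − A) (e.g. by cofactor expansion or by noting that A is similar to its Jordan form J, which has the same characteristic polynomial as A) gives
  χ_A(x) = x^4 - 14*x^3 + 72*x^2 - 160*x + 128
which factors as (x - 4)^3*(x - 2). The eigenvalues (with algebraic multiplicities) are λ = 2 with multiplicity 1, λ = 4 with multiplicity 3.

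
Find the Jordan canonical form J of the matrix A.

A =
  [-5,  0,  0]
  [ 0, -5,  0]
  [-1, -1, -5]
J_2(-5) ⊕ J_1(-5)

The characteristic polynomial is
  det(x·I − A) = x^3 + 15*x^2 + 75*x + 125 = (x + 5)^3

Eigenvalues and multiplicities (the geometric multiplicity of λ is n − rank(A − λI), which equals the number of Jordan blocks for λ):
  λ = -5: algebraic multiplicity = 3, geometric multiplicity = 2

Determining the block sizes for each eigenvalue:
  λ = -5: 2 blocks summing to 3 forces exactly one block of size 2 and the rest size 1 → block sizes [2, 1]

Assembling the blocks gives a Jordan form
J =
  [-5,  1,  0]
  [ 0, -5,  0]
  [ 0,  0, -5]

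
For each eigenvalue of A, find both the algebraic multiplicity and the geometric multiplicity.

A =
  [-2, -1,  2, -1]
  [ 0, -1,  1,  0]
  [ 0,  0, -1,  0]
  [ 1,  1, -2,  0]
λ = -1: alg = 4, geom = 2

Step 1 — factor the characteristic polynomial to read off the algebraic multiplicities:
  χ_A(x) = (x + 1)^4

Step 2 — compute geometric multiplicities via the rank-nullity identity g(λ) = n − rank(A − λI):
  rank(A − (-1)·I) = 2, so dim ker(A − (-1)·I) = n − 2 = 2

Summary:
  λ = -1: algebraic multiplicity = 4, geometric multiplicity = 2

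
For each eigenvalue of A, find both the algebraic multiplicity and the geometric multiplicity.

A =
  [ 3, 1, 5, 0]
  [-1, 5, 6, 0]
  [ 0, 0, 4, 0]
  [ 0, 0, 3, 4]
λ = 4: alg = 4, geom = 2

Step 1 — factor the characteristic polynomial to read off the algebraic multiplicities:
  χ_A(x) = (x - 4)^4

Step 2 — compute geometric multiplicities via the rank-nullity identity g(λ) = n − rank(A − λI):
  rank(A − (4)·I) = 2, so dim ker(A − (4)·I) = n − 2 = 2

Summary:
  λ = 4: algebraic multiplicity = 4, geometric multiplicity = 2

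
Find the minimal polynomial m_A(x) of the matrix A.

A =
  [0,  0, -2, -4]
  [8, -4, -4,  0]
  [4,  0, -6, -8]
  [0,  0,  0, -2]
x^2 + 6*x + 8

The characteristic polynomial is χ_A(x) = (x + 2)^2*(x + 4)^2, so the eigenvalues are known. The minimal polynomial is
  m_A(x) = Π_λ (x − λ)^{k_λ}
where k_λ is the size of the *largest* Jordan block for λ (equivalently, the smallest k with (A − λI)^k v = 0 for every generalised eigenvector v of λ).

  λ = -4: largest Jordan block has size 1, contributing (x + 4)
  λ = -2: largest Jordan block has size 1, contributing (x + 2)

So m_A(x) = (x + 2)*(x + 4) = x^2 + 6*x + 8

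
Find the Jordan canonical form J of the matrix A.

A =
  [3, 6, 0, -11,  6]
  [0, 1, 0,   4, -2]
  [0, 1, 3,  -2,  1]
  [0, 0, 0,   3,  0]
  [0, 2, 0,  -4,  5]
J_2(3) ⊕ J_2(3) ⊕ J_1(3)

The characteristic polynomial is
  det(x·I − A) = x^5 - 15*x^4 + 90*x^3 - 270*x^2 + 405*x - 243 = (x - 3)^5

Eigenvalues and multiplicities (the geometric multiplicity of λ is n − rank(A − λI), which equals the number of Jordan blocks for λ):
  λ = 3: algebraic multiplicity = 5, geometric multiplicity = 3

Determining the block sizes for each eigenvalue:
  λ = 3: with am = 5 and gm = 3, the partition is not yet determined (e.g. several partitions of 5 into 3 parts exist). Let N = A − (3)·I. Computing rank(N^1) = 2, rank(N^2) = 0; the number of blocks of size ≥ j is rank(N^{j−1}) − rank(N^j), giving [3, 2]. So we have 2 block(s) of size 2, 1 block(s) of size 1 → block sizes [2, 2, 1]

Assembling the blocks gives a Jordan form
J =
  [3, 1, 0, 0, 0]
  [0, 3, 0, 0, 0]
  [0, 0, 3, 1, 0]
  [0, 0, 0, 3, 0]
  [0, 0, 0, 0, 3]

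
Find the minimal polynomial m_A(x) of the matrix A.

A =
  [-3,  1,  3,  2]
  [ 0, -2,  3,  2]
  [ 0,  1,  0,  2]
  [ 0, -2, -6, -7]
x^2 + 6*x + 9

The characteristic polynomial is χ_A(x) = (x + 3)^4, so the eigenvalues are known. The minimal polynomial is
  m_A(x) = Π_λ (x − λ)^{k_λ}
where k_λ is the size of the *largest* Jordan block for λ (equivalently, the smallest k with (A − λI)^k v = 0 for every generalised eigenvector v of λ).

  λ = -3: largest Jordan block has size 2, contributing (x + 3)^2

So m_A(x) = (x + 3)^2 = x^2 + 6*x + 9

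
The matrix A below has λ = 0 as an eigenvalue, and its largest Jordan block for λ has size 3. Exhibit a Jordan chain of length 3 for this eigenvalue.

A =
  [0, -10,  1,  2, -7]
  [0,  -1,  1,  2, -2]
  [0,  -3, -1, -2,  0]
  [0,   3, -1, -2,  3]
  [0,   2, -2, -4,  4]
A Jordan chain for λ = 0 of length 3:
v_1 = (-1, 0, 0, 0, 0)ᵀ
v_2 = (-10, -1, -3, 3, 2)ᵀ
v_3 = (0, 1, 0, 0, 0)ᵀ

Let N = A − (0)·I. We want v_3 with N^3 v_3 = 0 but N^2 v_3 ≠ 0; then v_{j-1} := N · v_j for j = 3, …, 2.

Pick v_3 = (0, 1, 0, 0, 0)ᵀ.
Then v_2 = N · v_3 = (-10, -1, -3, 3, 2)ᵀ.
Then v_1 = N · v_2 = (-1, 0, 0, 0, 0)ᵀ.

Sanity check: (A − (0)·I) v_1 = (0, 0, 0, 0, 0)ᵀ = 0. ✓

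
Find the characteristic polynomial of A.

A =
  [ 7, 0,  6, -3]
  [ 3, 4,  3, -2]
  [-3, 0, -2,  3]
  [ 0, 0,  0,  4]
x^4 - 13*x^3 + 60*x^2 - 112*x + 64

Expanding det(x·I − A) (e.g. by cofactor expansion or by noting that A is similar to its Jordan form J, which has the same characteristic polynomial as A) gives
  χ_A(x) = x^4 - 13*x^3 + 60*x^2 - 112*x + 64
which factors as (x - 4)^3*(x - 1). The eigenvalues (with algebraic multiplicities) are λ = 1 with multiplicity 1, λ = 4 with multiplicity 3.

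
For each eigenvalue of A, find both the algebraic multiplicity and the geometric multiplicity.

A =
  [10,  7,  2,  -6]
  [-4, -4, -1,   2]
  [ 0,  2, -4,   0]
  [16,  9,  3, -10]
λ = -2: alg = 4, geom = 2

Step 1 — factor the characteristic polynomial to read off the algebraic multiplicities:
  χ_A(x) = (x + 2)^4

Step 2 — compute geometric multiplicities via the rank-nullity identity g(λ) = n − rank(A − λI):
  rank(A − (-2)·I) = 2, so dim ker(A − (-2)·I) = n − 2 = 2

Summary:
  λ = -2: algebraic multiplicity = 4, geometric multiplicity = 2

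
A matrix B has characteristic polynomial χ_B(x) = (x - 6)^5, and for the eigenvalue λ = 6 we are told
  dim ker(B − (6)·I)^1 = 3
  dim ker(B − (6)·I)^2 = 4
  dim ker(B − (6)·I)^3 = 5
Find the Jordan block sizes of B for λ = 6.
Block sizes for λ = 6: [3, 1, 1]

From the dimensions of kernels of powers, the number of Jordan blocks of size at least j is d_j − d_{j−1} where d_j = dim ker(N^j) (with d_0 = 0). Computing the differences gives [3, 1, 1].
The number of blocks of size exactly k is (#blocks of size ≥ k) − (#blocks of size ≥ k + 1), so the partition is: 2 block(s) of size 1, 1 block(s) of size 3.
In nonincreasing order the block sizes are [3, 1, 1].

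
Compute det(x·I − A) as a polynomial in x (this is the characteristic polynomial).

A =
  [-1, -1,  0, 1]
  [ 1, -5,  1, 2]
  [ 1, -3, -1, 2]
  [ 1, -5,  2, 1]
x^4 + 6*x^3 + 13*x^2 + 12*x + 4

Expanding det(x·I − A) (e.g. by cofactor expansion or by noting that A is similar to its Jordan form J, which has the same characteristic polynomial as A) gives
  χ_A(x) = x^4 + 6*x^3 + 13*x^2 + 12*x + 4
which factors as (x + 1)^2*(x + 2)^2. The eigenvalues (with algebraic multiplicities) are λ = -2 with multiplicity 2, λ = -1 with multiplicity 2.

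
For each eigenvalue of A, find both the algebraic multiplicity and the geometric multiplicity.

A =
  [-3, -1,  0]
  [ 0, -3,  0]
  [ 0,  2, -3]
λ = -3: alg = 3, geom = 2

Step 1 — factor the characteristic polynomial to read off the algebraic multiplicities:
  χ_A(x) = (x + 3)^3

Step 2 — compute geometric multiplicities via the rank-nullity identity g(λ) = n − rank(A − λI):
  rank(A − (-3)·I) = 1, so dim ker(A − (-3)·I) = n − 1 = 2

Summary:
  λ = -3: algebraic multiplicity = 3, geometric multiplicity = 2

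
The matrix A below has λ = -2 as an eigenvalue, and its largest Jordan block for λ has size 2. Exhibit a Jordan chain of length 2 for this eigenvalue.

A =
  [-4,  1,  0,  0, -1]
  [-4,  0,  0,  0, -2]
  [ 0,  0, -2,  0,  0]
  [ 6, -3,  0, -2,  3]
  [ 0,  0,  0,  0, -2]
A Jordan chain for λ = -2 of length 2:
v_1 = (-2, -4, 0, 6, 0)ᵀ
v_2 = (1, 0, 0, 0, 0)ᵀ

Let N = A − (-2)·I. We want v_2 with N^2 v_2 = 0 but N^1 v_2 ≠ 0; then v_{j-1} := N · v_j for j = 2, …, 2.

Pick v_2 = (1, 0, 0, 0, 0)ᵀ.
Then v_1 = N · v_2 = (-2, -4, 0, 6, 0)ᵀ.

Sanity check: (A − (-2)·I) v_1 = (0, 0, 0, 0, 0)ᵀ = 0. ✓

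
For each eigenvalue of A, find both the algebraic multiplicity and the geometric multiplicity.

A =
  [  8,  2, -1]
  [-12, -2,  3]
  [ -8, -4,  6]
λ = 4: alg = 3, geom = 2

Step 1 — factor the characteristic polynomial to read off the algebraic multiplicities:
  χ_A(x) = (x - 4)^3

Step 2 — compute geometric multiplicities via the rank-nullity identity g(λ) = n − rank(A − λI):
  rank(A − (4)·I) = 1, so dim ker(A − (4)·I) = n − 1 = 2

Summary:
  λ = 4: algebraic multiplicity = 3, geometric multiplicity = 2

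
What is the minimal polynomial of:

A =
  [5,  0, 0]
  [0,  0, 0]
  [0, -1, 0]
x^3 - 5*x^2

The characteristic polynomial is χ_A(x) = x^2*(x - 5), so the eigenvalues are known. The minimal polynomial is
  m_A(x) = Π_λ (x − λ)^{k_λ}
where k_λ is the size of the *largest* Jordan block for λ (equivalently, the smallest k with (A − λI)^k v = 0 for every generalised eigenvector v of λ).

  λ = 0: largest Jordan block has size 2, contributing (x − 0)^2
  λ = 5: largest Jordan block has size 1, contributing (x − 5)

So m_A(x) = x^2*(x - 5) = x^3 - 5*x^2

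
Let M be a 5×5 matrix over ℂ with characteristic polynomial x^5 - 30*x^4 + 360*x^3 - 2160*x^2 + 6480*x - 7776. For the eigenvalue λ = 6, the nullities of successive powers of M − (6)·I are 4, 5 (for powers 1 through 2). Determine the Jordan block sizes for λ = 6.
Block sizes for λ = 6: [2, 1, 1, 1]

From the dimensions of kernels of powers, the number of Jordan blocks of size at least j is d_j − d_{j−1} where d_j = dim ker(N^j) (with d_0 = 0). Computing the differences gives [4, 1].
The number of blocks of size exactly k is (#blocks of size ≥ k) − (#blocks of size ≥ k + 1), so the partition is: 3 block(s) of size 1, 1 block(s) of size 2.
In nonincreasing order the block sizes are [2, 1, 1, 1].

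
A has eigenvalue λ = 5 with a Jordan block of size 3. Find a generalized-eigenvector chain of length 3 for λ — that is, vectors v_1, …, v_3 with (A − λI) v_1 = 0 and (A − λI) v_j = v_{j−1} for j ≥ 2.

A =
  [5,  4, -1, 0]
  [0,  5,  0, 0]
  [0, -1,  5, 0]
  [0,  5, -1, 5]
A Jordan chain for λ = 5 of length 3:
v_1 = (1, 0, 0, 1)ᵀ
v_2 = (4, 0, -1, 5)ᵀ
v_3 = (0, 1, 0, 0)ᵀ

Let N = A − (5)·I. We want v_3 with N^3 v_3 = 0 but N^2 v_3 ≠ 0; then v_{j-1} := N · v_j for j = 3, …, 2.

Pick v_3 = (0, 1, 0, 0)ᵀ.
Then v_2 = N · v_3 = (4, 0, -1, 5)ᵀ.
Then v_1 = N · v_2 = (1, 0, 0, 1)ᵀ.

Sanity check: (A − (5)·I) v_1 = (0, 0, 0, 0)ᵀ = 0. ✓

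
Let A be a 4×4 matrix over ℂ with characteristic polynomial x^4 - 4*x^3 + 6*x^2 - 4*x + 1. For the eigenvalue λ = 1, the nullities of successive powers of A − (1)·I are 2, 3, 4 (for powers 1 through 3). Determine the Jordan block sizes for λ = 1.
Block sizes for λ = 1: [3, 1]

From the dimensions of kernels of powers, the number of Jordan blocks of size at least j is d_j − d_{j−1} where d_j = dim ker(N^j) (with d_0 = 0). Computing the differences gives [2, 1, 1].
The number of blocks of size exactly k is (#blocks of size ≥ k) − (#blocks of size ≥ k + 1), so the partition is: 1 block(s) of size 1, 1 block(s) of size 3.
In nonincreasing order the block sizes are [3, 1].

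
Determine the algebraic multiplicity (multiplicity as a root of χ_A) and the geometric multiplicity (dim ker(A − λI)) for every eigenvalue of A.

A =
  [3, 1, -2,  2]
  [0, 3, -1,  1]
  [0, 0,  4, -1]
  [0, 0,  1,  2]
λ = 3: alg = 4, geom = 2

Step 1 — factor the characteristic polynomial to read off the algebraic multiplicities:
  χ_A(x) = (x - 3)^4

Step 2 — compute geometric multiplicities via the rank-nullity identity g(λ) = n − rank(A − λI):
  rank(A − (3)·I) = 2, so dim ker(A − (3)·I) = n − 2 = 2

Summary:
  λ = 3: algebraic multiplicity = 4, geometric multiplicity = 2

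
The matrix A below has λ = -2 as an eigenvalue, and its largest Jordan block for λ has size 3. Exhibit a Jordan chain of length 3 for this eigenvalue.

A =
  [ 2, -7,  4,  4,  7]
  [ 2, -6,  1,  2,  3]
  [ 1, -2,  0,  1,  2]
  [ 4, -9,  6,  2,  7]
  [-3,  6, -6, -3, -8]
A Jordan chain for λ = -2 of length 3:
v_1 = (1, 0, 0, -1, 0)ᵀ
v_2 = (4, 2, 1, 4, -3)ᵀ
v_3 = (1, 0, 0, 0, 0)ᵀ

Let N = A − (-2)·I. We want v_3 with N^3 v_3 = 0 but N^2 v_3 ≠ 0; then v_{j-1} := N · v_j for j = 3, …, 2.

Pick v_3 = (1, 0, 0, 0, 0)ᵀ.
Then v_2 = N · v_3 = (4, 2, 1, 4, -3)ᵀ.
Then v_1 = N · v_2 = (1, 0, 0, -1, 0)ᵀ.

Sanity check: (A − (-2)·I) v_1 = (0, 0, 0, 0, 0)ᵀ = 0. ✓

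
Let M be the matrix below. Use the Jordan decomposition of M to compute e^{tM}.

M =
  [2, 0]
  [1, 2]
e^{tM} =
  [exp(2*t), 0]
  [t*exp(2*t), exp(2*t)]

Strategy: write M = P · J · P⁻¹ where J is a Jordan canonical form, so e^{tM} = P · e^{tJ} · P⁻¹, and e^{tJ} can be computed block-by-block.

M has Jordan form
J =
  [2, 1]
  [0, 2]
(up to reordering of blocks).

Per-block formulas:
  For a 2×2 Jordan block J_2(2): exp(t · J_2(2)) = e^(2t)·(I + t·N), where N is the 2×2 nilpotent shift.

After assembling e^{tJ} and conjugating by P, we get:

e^{tM} =
  [exp(2*t), 0]
  [t*exp(2*t), exp(2*t)]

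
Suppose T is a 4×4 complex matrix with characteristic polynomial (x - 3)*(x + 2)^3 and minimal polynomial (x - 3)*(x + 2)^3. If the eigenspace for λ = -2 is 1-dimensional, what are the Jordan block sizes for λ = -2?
Block sizes for λ = -2: [3]

Step 1 — from the characteristic polynomial, algebraic multiplicity of λ = -2 is 3. From dim ker(T − (-2)·I) = 1, there are exactly 1 Jordan blocks for λ = -2.
Step 2 — from the minimal polynomial, the factor (x + 2)^3 tells us the largest block for λ = -2 has size 3.
Step 3 — with total size 3, 1 blocks, and largest block 3, the block sizes (in nonincreasing order) are [3].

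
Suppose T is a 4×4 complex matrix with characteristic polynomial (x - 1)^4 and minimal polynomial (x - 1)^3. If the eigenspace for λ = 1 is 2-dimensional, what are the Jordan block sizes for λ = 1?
Block sizes for λ = 1: [3, 1]

Step 1 — from the characteristic polynomial, algebraic multiplicity of λ = 1 is 4. From dim ker(T − (1)·I) = 2, there are exactly 2 Jordan blocks for λ = 1.
Step 2 — from the minimal polynomial, the factor (x − 1)^3 tells us the largest block for λ = 1 has size 3.
Step 3 — with total size 4, 2 blocks, and largest block 3, the block sizes (in nonincreasing order) are [3, 1].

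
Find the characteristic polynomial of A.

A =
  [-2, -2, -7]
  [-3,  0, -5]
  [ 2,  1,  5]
x^3 - 3*x^2 + 3*x - 1

Expanding det(x·I − A) (e.g. by cofactor expansion or by noting that A is similar to its Jordan form J, which has the same characteristic polynomial as A) gives
  χ_A(x) = x^3 - 3*x^2 + 3*x - 1
which factors as (x - 1)^3. The eigenvalues (with algebraic multiplicities) are λ = 1 with multiplicity 3.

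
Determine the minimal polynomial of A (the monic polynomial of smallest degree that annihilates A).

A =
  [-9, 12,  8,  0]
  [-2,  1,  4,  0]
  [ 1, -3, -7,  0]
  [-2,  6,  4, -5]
x^2 + 10*x + 25

The characteristic polynomial is χ_A(x) = (x + 5)^4, so the eigenvalues are known. The minimal polynomial is
  m_A(x) = Π_λ (x − λ)^{k_λ}
where k_λ is the size of the *largest* Jordan block for λ (equivalently, the smallest k with (A − λI)^k v = 0 for every generalised eigenvector v of λ).

  λ = -5: largest Jordan block has size 2, contributing (x + 5)^2

So m_A(x) = (x + 5)^2 = x^2 + 10*x + 25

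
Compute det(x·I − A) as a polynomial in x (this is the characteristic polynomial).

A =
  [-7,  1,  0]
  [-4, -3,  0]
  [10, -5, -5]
x^3 + 15*x^2 + 75*x + 125

Expanding det(x·I − A) (e.g. by cofactor expansion or by noting that A is similar to its Jordan form J, which has the same characteristic polynomial as A) gives
  χ_A(x) = x^3 + 15*x^2 + 75*x + 125
which factors as (x + 5)^3. The eigenvalues (with algebraic multiplicities) are λ = -5 with multiplicity 3.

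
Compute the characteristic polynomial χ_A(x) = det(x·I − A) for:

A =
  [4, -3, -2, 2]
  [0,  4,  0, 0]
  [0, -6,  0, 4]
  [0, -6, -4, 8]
x^4 - 16*x^3 + 96*x^2 - 256*x + 256

Expanding det(x·I − A) (e.g. by cofactor expansion or by noting that A is similar to its Jordan form J, which has the same characteristic polynomial as A) gives
  χ_A(x) = x^4 - 16*x^3 + 96*x^2 - 256*x + 256
which factors as (x - 4)^4. The eigenvalues (with algebraic multiplicities) are λ = 4 with multiplicity 4.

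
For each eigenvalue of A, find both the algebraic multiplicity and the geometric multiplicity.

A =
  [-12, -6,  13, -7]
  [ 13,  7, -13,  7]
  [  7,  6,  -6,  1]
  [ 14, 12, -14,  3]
λ = -5: alg = 2, geom = 1; λ = 1: alg = 2, geom = 2

Step 1 — factor the characteristic polynomial to read off the algebraic multiplicities:
  χ_A(x) = (x - 1)^2*(x + 5)^2

Step 2 — compute geometric multiplicities via the rank-nullity identity g(λ) = n − rank(A − λI):
  rank(A − (-5)·I) = 3, so dim ker(A − (-5)·I) = n − 3 = 1
  rank(A − (1)·I) = 2, so dim ker(A − (1)·I) = n − 2 = 2

Summary:
  λ = -5: algebraic multiplicity = 2, geometric multiplicity = 1
  λ = 1: algebraic multiplicity = 2, geometric multiplicity = 2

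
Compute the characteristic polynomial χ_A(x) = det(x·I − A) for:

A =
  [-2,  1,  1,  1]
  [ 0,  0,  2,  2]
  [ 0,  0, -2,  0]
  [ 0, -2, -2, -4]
x^4 + 8*x^3 + 24*x^2 + 32*x + 16

Expanding det(x·I − A) (e.g. by cofactor expansion or by noting that A is similar to its Jordan form J, which has the same characteristic polynomial as A) gives
  χ_A(x) = x^4 + 8*x^3 + 24*x^2 + 32*x + 16
which factors as (x + 2)^4. The eigenvalues (with algebraic multiplicities) are λ = -2 with multiplicity 4.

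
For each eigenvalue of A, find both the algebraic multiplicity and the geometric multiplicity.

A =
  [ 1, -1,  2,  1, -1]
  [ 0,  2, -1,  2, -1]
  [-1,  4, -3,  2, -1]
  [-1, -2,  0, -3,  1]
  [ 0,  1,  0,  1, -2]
λ = -1: alg = 5, geom = 2

Step 1 — factor the characteristic polynomial to read off the algebraic multiplicities:
  χ_A(x) = (x + 1)^5

Step 2 — compute geometric multiplicities via the rank-nullity identity g(λ) = n − rank(A − λI):
  rank(A − (-1)·I) = 3, so dim ker(A − (-1)·I) = n − 3 = 2

Summary:
  λ = -1: algebraic multiplicity = 5, geometric multiplicity = 2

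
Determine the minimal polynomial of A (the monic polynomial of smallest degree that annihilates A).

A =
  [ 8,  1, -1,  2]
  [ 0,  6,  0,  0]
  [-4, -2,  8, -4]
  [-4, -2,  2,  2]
x^2 - 12*x + 36

The characteristic polynomial is χ_A(x) = (x - 6)^4, so the eigenvalues are known. The minimal polynomial is
  m_A(x) = Π_λ (x − λ)^{k_λ}
where k_λ is the size of the *largest* Jordan block for λ (equivalently, the smallest k with (A − λI)^k v = 0 for every generalised eigenvector v of λ).

  λ = 6: largest Jordan block has size 2, contributing (x − 6)^2

So m_A(x) = (x - 6)^2 = x^2 - 12*x + 36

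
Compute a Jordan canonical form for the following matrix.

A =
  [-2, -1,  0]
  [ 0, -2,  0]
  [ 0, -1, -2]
J_2(-2) ⊕ J_1(-2)

The characteristic polynomial is
  det(x·I − A) = x^3 + 6*x^2 + 12*x + 8 = (x + 2)^3

Eigenvalues and multiplicities (the geometric multiplicity of λ is n − rank(A − λI), which equals the number of Jordan blocks for λ):
  λ = -2: algebraic multiplicity = 3, geometric multiplicity = 2

Determining the block sizes for each eigenvalue:
  λ = -2: 2 blocks summing to 3 forces exactly one block of size 2 and the rest size 1 → block sizes [2, 1]

Assembling the blocks gives a Jordan form
J =
  [-2,  1,  0]
  [ 0, -2,  0]
  [ 0,  0, -2]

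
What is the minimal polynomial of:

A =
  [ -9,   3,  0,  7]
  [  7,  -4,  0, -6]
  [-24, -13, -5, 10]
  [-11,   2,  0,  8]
x^4 + 10*x^3 + 25*x^2

The characteristic polynomial is χ_A(x) = x^2*(x + 5)^2, so the eigenvalues are known. The minimal polynomial is
  m_A(x) = Π_λ (x − λ)^{k_λ}
where k_λ is the size of the *largest* Jordan block for λ (equivalently, the smallest k with (A − λI)^k v = 0 for every generalised eigenvector v of λ).

  λ = -5: largest Jordan block has size 2, contributing (x + 5)^2
  λ = 0: largest Jordan block has size 2, contributing (x − 0)^2

So m_A(x) = x^2*(x + 5)^2 = x^4 + 10*x^3 + 25*x^2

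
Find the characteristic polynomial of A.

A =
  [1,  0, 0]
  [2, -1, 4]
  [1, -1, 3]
x^3 - 3*x^2 + 3*x - 1

Expanding det(x·I − A) (e.g. by cofactor expansion or by noting that A is similar to its Jordan form J, which has the same characteristic polynomial as A) gives
  χ_A(x) = x^3 - 3*x^2 + 3*x - 1
which factors as (x - 1)^3. The eigenvalues (with algebraic multiplicities) are λ = 1 with multiplicity 3.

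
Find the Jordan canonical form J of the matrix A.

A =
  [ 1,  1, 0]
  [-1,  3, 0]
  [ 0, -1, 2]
J_3(2)

The characteristic polynomial is
  det(x·I − A) = x^3 - 6*x^2 + 12*x - 8 = (x - 2)^3

Eigenvalues and multiplicities (the geometric multiplicity of λ is n − rank(A − λI), which equals the number of Jordan blocks for λ):
  λ = 2: algebraic multiplicity = 3, geometric multiplicity = 1

Determining the block sizes for each eigenvalue:
  λ = 2: one block (gm = 1), so the single block has size am = 3 → block sizes [3]

Assembling the blocks gives a Jordan form
J =
  [2, 1, 0]
  [0, 2, 1]
  [0, 0, 2]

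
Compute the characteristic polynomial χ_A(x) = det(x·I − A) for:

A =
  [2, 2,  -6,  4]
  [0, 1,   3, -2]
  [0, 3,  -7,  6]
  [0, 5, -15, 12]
x^4 - 8*x^3 + 24*x^2 - 32*x + 16

Expanding det(x·I − A) (e.g. by cofactor expansion or by noting that A is similar to its Jordan form J, which has the same characteristic polynomial as A) gives
  χ_A(x) = x^4 - 8*x^3 + 24*x^2 - 32*x + 16
which factors as (x - 2)^4. The eigenvalues (with algebraic multiplicities) are λ = 2 with multiplicity 4.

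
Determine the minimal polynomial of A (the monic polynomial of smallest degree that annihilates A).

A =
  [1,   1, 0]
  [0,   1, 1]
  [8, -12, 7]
x^3 - 9*x^2 + 27*x - 27

The characteristic polynomial is χ_A(x) = (x - 3)^3, so the eigenvalues are known. The minimal polynomial is
  m_A(x) = Π_λ (x − λ)^{k_λ}
where k_λ is the size of the *largest* Jordan block for λ (equivalently, the smallest k with (A − λI)^k v = 0 for every generalised eigenvector v of λ).

  λ = 3: largest Jordan block has size 3, contributing (x − 3)^3

So m_A(x) = (x - 3)^3 = x^3 - 9*x^2 + 27*x - 27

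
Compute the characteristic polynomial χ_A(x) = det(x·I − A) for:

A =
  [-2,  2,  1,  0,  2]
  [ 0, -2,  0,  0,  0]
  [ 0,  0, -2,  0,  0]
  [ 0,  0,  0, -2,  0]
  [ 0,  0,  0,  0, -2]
x^5 + 10*x^4 + 40*x^3 + 80*x^2 + 80*x + 32

Expanding det(x·I − A) (e.g. by cofactor expansion or by noting that A is similar to its Jordan form J, which has the same characteristic polynomial as A) gives
  χ_A(x) = x^5 + 10*x^4 + 40*x^3 + 80*x^2 + 80*x + 32
which factors as (x + 2)^5. The eigenvalues (with algebraic multiplicities) are λ = -2 with multiplicity 5.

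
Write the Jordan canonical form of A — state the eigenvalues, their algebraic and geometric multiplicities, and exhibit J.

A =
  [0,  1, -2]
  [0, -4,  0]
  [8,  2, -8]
J_2(-4) ⊕ J_1(-4)

The characteristic polynomial is
  det(x·I − A) = x^3 + 12*x^2 + 48*x + 64 = (x + 4)^3

Eigenvalues and multiplicities (the geometric multiplicity of λ is n − rank(A − λI), which equals the number of Jordan blocks for λ):
  λ = -4: algebraic multiplicity = 3, geometric multiplicity = 2

Determining the block sizes for each eigenvalue:
  λ = -4: 2 blocks summing to 3 forces exactly one block of size 2 and the rest size 1 → block sizes [2, 1]

Assembling the blocks gives a Jordan form
J =
  [-4,  1,  0]
  [ 0, -4,  0]
  [ 0,  0, -4]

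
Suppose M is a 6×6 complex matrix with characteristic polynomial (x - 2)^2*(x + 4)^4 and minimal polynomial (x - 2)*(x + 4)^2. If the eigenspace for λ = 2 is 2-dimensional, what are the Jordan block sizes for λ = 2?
Block sizes for λ = 2: [1, 1]

Step 1 — from the characteristic polynomial, algebraic multiplicity of λ = 2 is 2. From dim ker(M − (2)·I) = 2, there are exactly 2 Jordan blocks for λ = 2.
Step 2 — from the minimal polynomial, the factor (x − 2) tells us the largest block for λ = 2 has size 1.
Step 3 — with total size 2, 2 blocks, and largest block 1, the block sizes (in nonincreasing order) are [1, 1].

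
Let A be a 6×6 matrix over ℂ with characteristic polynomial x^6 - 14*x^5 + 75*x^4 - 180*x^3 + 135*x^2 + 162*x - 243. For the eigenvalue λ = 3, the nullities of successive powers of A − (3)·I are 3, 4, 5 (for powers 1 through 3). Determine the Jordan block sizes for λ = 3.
Block sizes for λ = 3: [3, 1, 1]

From the dimensions of kernels of powers, the number of Jordan blocks of size at least j is d_j − d_{j−1} where d_j = dim ker(N^j) (with d_0 = 0). Computing the differences gives [3, 1, 1].
The number of blocks of size exactly k is (#blocks of size ≥ k) − (#blocks of size ≥ k + 1), so the partition is: 2 block(s) of size 1, 1 block(s) of size 3.
In nonincreasing order the block sizes are [3, 1, 1].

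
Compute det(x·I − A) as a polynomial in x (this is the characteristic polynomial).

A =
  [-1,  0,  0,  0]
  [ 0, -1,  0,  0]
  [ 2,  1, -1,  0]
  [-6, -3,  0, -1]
x^4 + 4*x^3 + 6*x^2 + 4*x + 1

Expanding det(x·I − A) (e.g. by cofactor expansion or by noting that A is similar to its Jordan form J, which has the same characteristic polynomial as A) gives
  χ_A(x) = x^4 + 4*x^3 + 6*x^2 + 4*x + 1
which factors as (x + 1)^4. The eigenvalues (with algebraic multiplicities) are λ = -1 with multiplicity 4.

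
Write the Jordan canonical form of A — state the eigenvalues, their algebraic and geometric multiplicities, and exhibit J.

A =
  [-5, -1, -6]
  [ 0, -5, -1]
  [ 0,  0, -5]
J_3(-5)

The characteristic polynomial is
  det(x·I − A) = x^3 + 15*x^2 + 75*x + 125 = (x + 5)^3

Eigenvalues and multiplicities (the geometric multiplicity of λ is n − rank(A − λI), which equals the number of Jordan blocks for λ):
  λ = -5: algebraic multiplicity = 3, geometric multiplicity = 1

Determining the block sizes for each eigenvalue:
  λ = -5: one block (gm = 1), so the single block has size am = 3 → block sizes [3]

Assembling the blocks gives a Jordan form
J =
  [-5,  1,  0]
  [ 0, -5,  1]
  [ 0,  0, -5]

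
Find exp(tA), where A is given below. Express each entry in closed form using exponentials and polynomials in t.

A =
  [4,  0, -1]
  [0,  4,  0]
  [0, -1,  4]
e^{tA} =
  [exp(4*t), t^2*exp(4*t)/2, -t*exp(4*t)]
  [0, exp(4*t), 0]
  [0, -t*exp(4*t), exp(4*t)]

Strategy: write A = P · J · P⁻¹ where J is a Jordan canonical form, so e^{tA} = P · e^{tJ} · P⁻¹, and e^{tJ} can be computed block-by-block.

A has Jordan form
J =
  [4, 1, 0]
  [0, 4, 1]
  [0, 0, 4]
(up to reordering of blocks).

Per-block formulas:
  For a 3×3 Jordan block J_3(4): exp(t · J_3(4)) = e^(4t)·(I + t·N + (t^2/2)·N^2), where N is the 3×3 nilpotent shift.

After assembling e^{tJ} and conjugating by P, we get:

e^{tA} =
  [exp(4*t), t^2*exp(4*t)/2, -t*exp(4*t)]
  [0, exp(4*t), 0]
  [0, -t*exp(4*t), exp(4*t)]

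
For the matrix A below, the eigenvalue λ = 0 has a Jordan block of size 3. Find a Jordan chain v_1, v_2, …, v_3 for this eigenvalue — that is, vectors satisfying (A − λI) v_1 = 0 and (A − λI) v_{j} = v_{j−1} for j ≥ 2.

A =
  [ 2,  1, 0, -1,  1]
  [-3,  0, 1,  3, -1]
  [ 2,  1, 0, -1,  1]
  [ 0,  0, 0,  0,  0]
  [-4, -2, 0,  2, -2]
A Jordan chain for λ = 0 of length 3:
v_1 = (-3, 0, -3, 0, 6)ᵀ
v_2 = (2, -3, 2, 0, -4)ᵀ
v_3 = (1, 0, 0, 0, 0)ᵀ

Let N = A − (0)·I. We want v_3 with N^3 v_3 = 0 but N^2 v_3 ≠ 0; then v_{j-1} := N · v_j for j = 3, …, 2.

Pick v_3 = (1, 0, 0, 0, 0)ᵀ.
Then v_2 = N · v_3 = (2, -3, 2, 0, -4)ᵀ.
Then v_1 = N · v_2 = (-3, 0, -3, 0, 6)ᵀ.

Sanity check: (A − (0)·I) v_1 = (0, 0, 0, 0, 0)ᵀ = 0. ✓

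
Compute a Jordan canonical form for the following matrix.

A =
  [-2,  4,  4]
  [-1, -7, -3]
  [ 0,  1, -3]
J_3(-4)

The characteristic polynomial is
  det(x·I − A) = x^3 + 12*x^2 + 48*x + 64 = (x + 4)^3

Eigenvalues and multiplicities (the geometric multiplicity of λ is n − rank(A − λI), which equals the number of Jordan blocks for λ):
  λ = -4: algebraic multiplicity = 3, geometric multiplicity = 1

Determining the block sizes for each eigenvalue:
  λ = -4: one block (gm = 1), so the single block has size am = 3 → block sizes [3]

Assembling the blocks gives a Jordan form
J =
  [-4,  1,  0]
  [ 0, -4,  1]
  [ 0,  0, -4]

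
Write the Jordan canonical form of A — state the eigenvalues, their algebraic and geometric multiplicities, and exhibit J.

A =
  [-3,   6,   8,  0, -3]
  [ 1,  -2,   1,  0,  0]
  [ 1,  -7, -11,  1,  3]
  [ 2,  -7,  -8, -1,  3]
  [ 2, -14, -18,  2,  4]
J_1(-5) ⊕ J_3(-2) ⊕ J_1(-2)

The characteristic polynomial is
  det(x·I − A) = x^5 + 13*x^4 + 64*x^3 + 152*x^2 + 176*x + 80 = (x + 2)^4*(x + 5)

Eigenvalues and multiplicities (the geometric multiplicity of λ is n − rank(A − λI), which equals the number of Jordan blocks for λ):
  λ = -5: algebraic multiplicity = 1, geometric multiplicity = 1
  λ = -2: algebraic multiplicity = 4, geometric multiplicity = 2

Determining the block sizes for each eigenvalue:
  λ = -5: one block (gm = 1), so the single block has size am = 1 → block sizes [1]
  λ = -2: with am = 4 and gm = 2, the partition is not yet determined (e.g. several partitions of 4 into 2 parts exist). Let N = A − (-2)·I. Computing rank(N^1) = 3, rank(N^2) = 2, rank(N^3) = 1; the number of blocks of size ≥ j is rank(N^{j−1}) − rank(N^j), giving [2, 1, 1]. So we have 1 block(s) of size 3, 1 block(s) of size 1 → block sizes [3, 1]

Assembling the blocks gives a Jordan form
J =
  [-5,  0,  0,  0,  0]
  [ 0, -2,  1,  0,  0]
  [ 0,  0, -2,  1,  0]
  [ 0,  0,  0, -2,  0]
  [ 0,  0,  0,  0, -2]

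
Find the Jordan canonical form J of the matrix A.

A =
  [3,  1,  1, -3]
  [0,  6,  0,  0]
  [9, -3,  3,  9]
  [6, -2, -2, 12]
J_2(6) ⊕ J_1(6) ⊕ J_1(6)

The characteristic polynomial is
  det(x·I − A) = x^4 - 24*x^3 + 216*x^2 - 864*x + 1296 = (x - 6)^4

Eigenvalues and multiplicities (the geometric multiplicity of λ is n − rank(A − λI), which equals the number of Jordan blocks for λ):
  λ = 6: algebraic multiplicity = 4, geometric multiplicity = 3

Determining the block sizes for each eigenvalue:
  λ = 6: 3 blocks summing to 4 forces exactly one block of size 2 and the rest size 1 → block sizes [2, 1, 1]

Assembling the blocks gives a Jordan form
J =
  [6, 1, 0, 0]
  [0, 6, 0, 0]
  [0, 0, 6, 0]
  [0, 0, 0, 6]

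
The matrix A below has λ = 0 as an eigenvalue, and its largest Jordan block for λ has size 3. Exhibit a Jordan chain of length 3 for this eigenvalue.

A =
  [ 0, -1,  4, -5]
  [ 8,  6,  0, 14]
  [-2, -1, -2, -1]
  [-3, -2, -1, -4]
A Jordan chain for λ = 0 of length 3:
v_1 = (-1, 6, -1, -2)ᵀ
v_2 = (0, 8, -2, -3)ᵀ
v_3 = (1, 0, 0, 0)ᵀ

Let N = A − (0)·I. We want v_3 with N^3 v_3 = 0 but N^2 v_3 ≠ 0; then v_{j-1} := N · v_j for j = 3, …, 2.

Pick v_3 = (1, 0, 0, 0)ᵀ.
Then v_2 = N · v_3 = (0, 8, -2, -3)ᵀ.
Then v_1 = N · v_2 = (-1, 6, -1, -2)ᵀ.

Sanity check: (A − (0)·I) v_1 = (0, 0, 0, 0)ᵀ = 0. ✓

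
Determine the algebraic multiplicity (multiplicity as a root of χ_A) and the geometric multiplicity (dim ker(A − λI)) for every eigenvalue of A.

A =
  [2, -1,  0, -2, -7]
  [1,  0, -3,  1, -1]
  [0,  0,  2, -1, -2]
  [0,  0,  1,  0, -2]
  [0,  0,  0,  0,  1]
λ = 1: alg = 5, geom = 3

Step 1 — factor the characteristic polynomial to read off the algebraic multiplicities:
  χ_A(x) = (x - 1)^5

Step 2 — compute geometric multiplicities via the rank-nullity identity g(λ) = n − rank(A − λI):
  rank(A − (1)·I) = 2, so dim ker(A − (1)·I) = n − 2 = 3

Summary:
  λ = 1: algebraic multiplicity = 5, geometric multiplicity = 3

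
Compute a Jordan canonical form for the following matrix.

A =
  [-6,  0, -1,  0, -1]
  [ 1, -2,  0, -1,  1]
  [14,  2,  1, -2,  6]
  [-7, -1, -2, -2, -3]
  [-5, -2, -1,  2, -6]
J_2(-3) ⊕ J_2(-3) ⊕ J_1(-3)

The characteristic polynomial is
  det(x·I − A) = x^5 + 15*x^4 + 90*x^3 + 270*x^2 + 405*x + 243 = (x + 3)^5

Eigenvalues and multiplicities (the geometric multiplicity of λ is n − rank(A − λI), which equals the number of Jordan blocks for λ):
  λ = -3: algebraic multiplicity = 5, geometric multiplicity = 3

Determining the block sizes for each eigenvalue:
  λ = -3: with am = 5 and gm = 3, the partition is not yet determined (e.g. several partitions of 5 into 3 parts exist). Let N = A − (-3)·I. Computing rank(N^1) = 2, rank(N^2) = 0; the number of blocks of size ≥ j is rank(N^{j−1}) − rank(N^j), giving [3, 2]. So we have 2 block(s) of size 2, 1 block(s) of size 1 → block sizes [2, 2, 1]

Assembling the blocks gives a Jordan form
J =
  [-3,  1,  0,  0,  0]
  [ 0, -3,  0,  0,  0]
  [ 0,  0, -3,  1,  0]
  [ 0,  0,  0, -3,  0]
  [ 0,  0,  0,  0, -3]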